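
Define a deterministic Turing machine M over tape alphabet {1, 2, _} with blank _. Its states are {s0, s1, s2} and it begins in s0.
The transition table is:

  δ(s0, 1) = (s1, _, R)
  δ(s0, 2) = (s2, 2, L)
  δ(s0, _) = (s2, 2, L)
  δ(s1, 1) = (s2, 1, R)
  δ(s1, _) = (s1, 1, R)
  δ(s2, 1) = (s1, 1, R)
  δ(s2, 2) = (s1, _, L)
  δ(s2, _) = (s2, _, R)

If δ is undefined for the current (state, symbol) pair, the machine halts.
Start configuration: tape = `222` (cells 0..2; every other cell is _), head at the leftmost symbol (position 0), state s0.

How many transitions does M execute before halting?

5

s0 | _[2]22   read 2 → write 2, move L, go to s2
s2 | [_]222   read _ → write _, move R, go to s2
s2 | _[2]22   read 2 → write _, move L, go to s1
s1 | [_]_22   read _ → write 1, move R, go to s1
s1 | 1[_]22   read _ → write 1, move R, go to s1
s1 | 11[2]2
M halts after 5 transitions.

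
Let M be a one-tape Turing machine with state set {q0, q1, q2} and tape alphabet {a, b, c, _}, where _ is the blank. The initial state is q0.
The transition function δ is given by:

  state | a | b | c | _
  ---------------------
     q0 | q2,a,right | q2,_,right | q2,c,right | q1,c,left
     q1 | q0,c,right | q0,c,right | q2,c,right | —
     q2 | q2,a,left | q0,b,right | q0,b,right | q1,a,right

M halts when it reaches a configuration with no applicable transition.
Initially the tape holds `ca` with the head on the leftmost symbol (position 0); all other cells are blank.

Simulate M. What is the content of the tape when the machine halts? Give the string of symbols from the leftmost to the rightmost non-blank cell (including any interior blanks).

state=q0 head=0 tape=[c]a__   (q0,c)→(q2,c,right)
state=q2 head=1 tape=c[a]__   (q2,a)→(q2,a,left)
state=q2 head=0 tape=[c]a__   (q2,c)→(q0,b,right)
state=q0 head=1 tape=b[a]__   (q0,a)→(q2,a,right)
state=q2 head=2 tape=ba[_]_   (q2,_)→(q1,a,right)
state=q1 head=3 tape=baa[_]
The non-blank tape span at halt is baa.

baa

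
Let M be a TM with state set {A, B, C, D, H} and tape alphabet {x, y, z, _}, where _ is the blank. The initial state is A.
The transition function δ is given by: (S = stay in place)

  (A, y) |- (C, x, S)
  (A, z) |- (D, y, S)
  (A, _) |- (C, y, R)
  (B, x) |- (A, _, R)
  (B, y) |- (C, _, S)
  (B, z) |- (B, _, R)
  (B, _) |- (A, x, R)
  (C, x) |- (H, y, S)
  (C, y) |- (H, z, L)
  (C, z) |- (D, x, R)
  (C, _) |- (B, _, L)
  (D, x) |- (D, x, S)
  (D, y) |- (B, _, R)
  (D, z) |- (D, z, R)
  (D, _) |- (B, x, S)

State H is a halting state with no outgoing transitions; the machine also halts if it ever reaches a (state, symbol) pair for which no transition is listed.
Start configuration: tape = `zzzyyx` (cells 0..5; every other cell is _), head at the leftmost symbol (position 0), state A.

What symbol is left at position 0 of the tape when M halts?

state=A head=0 tape=[z]zzyyx   (A,z)→(D,y,S)
state=D head=0 tape=[y]zzyyx   (D,y)→(B,_,R)
state=B head=1 tape=_[z]zyyx   (B,z)→(B,_,R)
state=B head=2 tape=__[z]yyx   (B,z)→(B,_,R)
state=B head=3 tape=___[y]yx   (B,y)→(C,_,S)
state=C head=3 tape=___[_]yx   (C,_)→(B,_,L)
state=B head=2 tape=__[_]_yx   (B,_)→(A,x,R)
state=A head=3 tape=__x[_]yx   (A,_)→(C,y,R)
state=C head=4 tape=__xy[y]x   (C,y)→(H,z,L)
state=H head=3 tape=__x[y]zx
Cell 0 holds _ when M halts.

_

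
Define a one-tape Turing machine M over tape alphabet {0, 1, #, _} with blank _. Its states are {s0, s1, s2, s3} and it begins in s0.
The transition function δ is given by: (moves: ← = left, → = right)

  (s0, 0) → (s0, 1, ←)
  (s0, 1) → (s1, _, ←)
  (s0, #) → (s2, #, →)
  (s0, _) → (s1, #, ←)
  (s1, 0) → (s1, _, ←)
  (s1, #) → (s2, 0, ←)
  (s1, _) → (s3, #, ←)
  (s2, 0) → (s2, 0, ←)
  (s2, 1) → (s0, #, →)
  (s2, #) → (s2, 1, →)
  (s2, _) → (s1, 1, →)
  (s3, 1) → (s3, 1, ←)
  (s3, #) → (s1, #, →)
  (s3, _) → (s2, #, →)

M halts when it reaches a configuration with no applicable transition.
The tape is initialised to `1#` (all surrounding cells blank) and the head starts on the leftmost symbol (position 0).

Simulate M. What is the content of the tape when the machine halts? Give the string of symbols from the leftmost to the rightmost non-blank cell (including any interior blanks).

#1###1#

state=s0 head=0 tape=__[1]#___   (s0,1)→(s1,_,←)
state=s1 head=-1 tape=_[_]_#___   (s1,_)→(s3,#,←)
state=s3 head=-2 tape=[_]#_#___   (s3,_)→(s2,#,→)
state=s2 head=-1 tape=#[#]_#___   (s2,#)→(s2,1,→)
state=s2 head=0 tape=#1[_]#___   (s2,_)→(s1,1,→)
state=s1 head=1 tape=#11[#]___   (s1,#)→(s2,0,←)
state=s2 head=0 tape=#1[1]0___   (s2,1)→(s0,#,→)
state=s0 head=1 tape=#1#[0]___   (s0,0)→(s0,1,←)
state=s0 head=0 tape=#1[#]1___   (s0,#)→(s2,#,→)
state=s2 head=1 tape=#1#[1]___   (s2,1)→(s0,#,→)
state=s0 head=2 tape=#1##[_]__   (s0,_)→(s1,#,←)
state=s1 head=1 tape=#1#[#]#__   (s1,#)→(s2,0,←)
state=s2 head=0 tape=#1[#]0#__   (s2,#)→(s2,1,→)
state=s2 head=1 tape=#11[0]#__   (s2,0)→(s2,0,←)
state=s2 head=0 tape=#1[1]0#__   (s2,1)→(s0,#,→)
state=s0 head=1 tape=#1#[0]#__   (s0,0)→(s0,1,←)
state=s0 head=0 tape=#1[#]1#__   (s0,#)→(s2,#,→)
state=s2 head=1 tape=#1#[1]#__   (s2,1)→(s0,#,→)
state=s0 head=2 tape=#1##[#]__   (s0,#)→(s2,#,→)
state=s2 head=3 tape=#1###[_]_   (s2,_)→(s1,1,→)
state=s1 head=4 tape=#1###1[_]   (s1,_)→(s3,#,←)
state=s3 head=3 tape=#1###[1]#   (s3,1)→(s3,1,←)
state=s3 head=2 tape=#1##[#]1#   (s3,#)→(s1,#,→)
state=s1 head=3 tape=#1###[1]#
The non-blank tape span at halt is #1###1#.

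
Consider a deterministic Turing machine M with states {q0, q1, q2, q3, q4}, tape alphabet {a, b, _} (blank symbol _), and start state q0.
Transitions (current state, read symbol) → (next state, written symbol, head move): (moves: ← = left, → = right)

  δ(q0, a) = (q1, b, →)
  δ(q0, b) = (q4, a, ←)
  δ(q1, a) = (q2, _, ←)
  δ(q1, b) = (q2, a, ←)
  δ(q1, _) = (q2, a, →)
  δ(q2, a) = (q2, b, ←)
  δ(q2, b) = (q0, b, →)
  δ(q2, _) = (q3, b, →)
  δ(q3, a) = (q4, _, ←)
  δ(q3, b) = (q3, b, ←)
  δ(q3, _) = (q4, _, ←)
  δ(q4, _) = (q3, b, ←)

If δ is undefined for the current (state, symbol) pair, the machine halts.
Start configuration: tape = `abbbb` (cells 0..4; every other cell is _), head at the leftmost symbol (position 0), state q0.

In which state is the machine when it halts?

q0 | [a]bbbb___   read a → write b, move →, go to q1
q1 | b[b]bbb___   read b → write a, move ←, go to q2
q2 | [b]abbb___   read b → write b, move →, go to q0
q0 | b[a]bbb___   read a → write b, move →, go to q1
q1 | bb[b]bb___   read b → write a, move ←, go to q2
q2 | b[b]abb___   read b → write b, move →, go to q0
q0 | bb[a]bb___   read a → write b, move →, go to q1
q1 | bbb[b]b___   read b → write a, move ←, go to q2
q2 | bb[b]ab___   read b → write b, move →, go to q0
q0 | bbb[a]b___   read a → write b, move →, go to q1
q1 | bbbb[b]___   read b → write a, move ←, go to q2
q2 | bbb[b]a___   read b → write b, move →, go to q0
q0 | bbbb[a]___   read a → write b, move →, go to q1
q1 | bbbbb[_]__   read _ → write a, move →, go to q2
q2 | bbbbba[_]_   read _ → write b, move →, go to q3
q3 | bbbbbab[_]   read _ → write _, move ←, go to q4
q4 | bbbbba[b]_
No transition is defined for (q4, b); M halts in state q4.

q4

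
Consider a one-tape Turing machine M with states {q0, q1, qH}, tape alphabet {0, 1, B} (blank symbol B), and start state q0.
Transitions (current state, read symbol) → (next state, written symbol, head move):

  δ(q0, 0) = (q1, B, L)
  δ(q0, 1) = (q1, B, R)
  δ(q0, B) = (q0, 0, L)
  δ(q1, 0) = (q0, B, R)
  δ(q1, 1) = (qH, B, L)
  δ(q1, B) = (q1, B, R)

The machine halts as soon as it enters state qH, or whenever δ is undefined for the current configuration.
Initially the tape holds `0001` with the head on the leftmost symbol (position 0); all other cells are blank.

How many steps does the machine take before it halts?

8

q0 | B[0]001   read 0 → write B, move L, go to q1
q1 | [B]B001   read B → write B, move R, go to q1
q1 | B[B]001   read B → write B, move R, go to q1
q1 | BB[0]01   read 0 → write B, move R, go to q0
q0 | BBB[0]1   read 0 → write B, move L, go to q1
q1 | BB[B]B1   read B → write B, move R, go to q1
q1 | BBB[B]1   read B → write B, move R, go to q1
q1 | BBBB[1]   read 1 → write B, move L, go to qH
qH | BBB[B]B
M halts after 8 transitions.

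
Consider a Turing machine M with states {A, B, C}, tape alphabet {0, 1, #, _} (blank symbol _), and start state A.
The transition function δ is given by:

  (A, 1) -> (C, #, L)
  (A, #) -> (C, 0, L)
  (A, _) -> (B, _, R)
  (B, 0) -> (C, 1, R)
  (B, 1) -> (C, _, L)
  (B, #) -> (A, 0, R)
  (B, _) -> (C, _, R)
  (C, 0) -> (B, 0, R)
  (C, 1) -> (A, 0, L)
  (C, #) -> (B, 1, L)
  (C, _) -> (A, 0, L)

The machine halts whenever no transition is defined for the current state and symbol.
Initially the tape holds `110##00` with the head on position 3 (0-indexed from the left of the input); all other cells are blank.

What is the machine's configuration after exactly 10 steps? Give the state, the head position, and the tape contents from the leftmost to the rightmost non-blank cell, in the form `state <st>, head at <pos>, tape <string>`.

state C, head at 5, tape 110_100

A | 110[#]#00   read # → write 0, move L, go to C
C | 11[0]0#00   read 0 → write 0, move R, go to B
B | 110[0]#00   read 0 → write 1, move R, go to C
C | 1101[#]00   read # → write 1, move L, go to B
B | 110[1]100   read 1 → write _, move L, go to C
C | 11[0]_100   read 0 → write 0, move R, go to B
B | 110[_]100   read _ → write _, move R, go to C
C | 110_[1]00   read 1 → write 0, move L, go to A
A | 110[_]000   read _ → write _, move R, go to B
B | 110_[0]00   read 0 → write 1, move R, go to C
C | 110_1[0]0
After 10 steps: state C, head at 5, tape 110_100.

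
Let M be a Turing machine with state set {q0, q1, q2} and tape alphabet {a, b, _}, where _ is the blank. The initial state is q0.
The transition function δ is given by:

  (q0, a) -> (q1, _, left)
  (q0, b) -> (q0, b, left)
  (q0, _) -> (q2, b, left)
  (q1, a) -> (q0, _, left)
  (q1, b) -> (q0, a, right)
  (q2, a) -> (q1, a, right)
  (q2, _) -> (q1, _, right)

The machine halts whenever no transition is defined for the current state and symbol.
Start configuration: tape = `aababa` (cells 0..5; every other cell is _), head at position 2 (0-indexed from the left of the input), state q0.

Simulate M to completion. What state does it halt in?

q1

state=q0 head=2 tape=__aa[b]aba   (q0,b)→(q0,b,left)
state=q0 head=1 tape=__a[a]baba   (q0,a)→(q1,_,left)
state=q1 head=0 tape=__[a]_baba   (q1,a)→(q0,_,left)
state=q0 head=-1 tape=_[_]__baba   (q0,_)→(q2,b,left)
state=q2 head=-2 tape=[_]b__baba   (q2,_)→(q1,_,right)
state=q1 head=-1 tape=_[b]__baba   (q1,b)→(q0,a,right)
state=q0 head=0 tape=_a[_]_baba   (q0,_)→(q2,b,left)
state=q2 head=-1 tape=_[a]b_baba   (q2,a)→(q1,a,right)
state=q1 head=0 tape=_a[b]_baba   (q1,b)→(q0,a,right)
state=q0 head=1 tape=_aa[_]baba   (q0,_)→(q2,b,left)
state=q2 head=0 tape=_a[a]bbaba   (q2,a)→(q1,a,right)
state=q1 head=1 tape=_aa[b]baba   (q1,b)→(q0,a,right)
state=q0 head=2 tape=_aaa[b]aba   (q0,b)→(q0,b,left)
state=q0 head=1 tape=_aa[a]baba   (q0,a)→(q1,_,left)
state=q1 head=0 tape=_a[a]_baba   (q1,a)→(q0,_,left)
state=q0 head=-1 tape=_[a]__baba   (q0,a)→(q1,_,left)
state=q1 head=-2 tape=[_]___baba
No transition is defined for (q1, _); M halts in state q1.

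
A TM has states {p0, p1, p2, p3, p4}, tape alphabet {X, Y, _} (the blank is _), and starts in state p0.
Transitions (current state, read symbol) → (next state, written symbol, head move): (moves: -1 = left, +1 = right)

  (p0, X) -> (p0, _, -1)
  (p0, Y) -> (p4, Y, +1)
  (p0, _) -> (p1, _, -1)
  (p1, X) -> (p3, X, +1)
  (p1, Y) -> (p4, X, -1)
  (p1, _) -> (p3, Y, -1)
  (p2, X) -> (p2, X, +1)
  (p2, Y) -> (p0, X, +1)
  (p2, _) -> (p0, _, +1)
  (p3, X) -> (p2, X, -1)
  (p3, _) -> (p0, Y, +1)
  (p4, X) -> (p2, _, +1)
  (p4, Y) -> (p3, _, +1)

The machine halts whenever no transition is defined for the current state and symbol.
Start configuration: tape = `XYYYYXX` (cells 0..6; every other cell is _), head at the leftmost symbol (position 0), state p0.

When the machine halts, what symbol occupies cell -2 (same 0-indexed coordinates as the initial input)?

Y

state=p0 head=0 tape=___[X]YYYYXX   (p0,X)→(p0,_,-1)
state=p0 head=-1 tape=__[_]_YYYYXX   (p0,_)→(p1,_,-1)
state=p1 head=-2 tape=_[_]__YYYYXX   (p1,_)→(p3,Y,-1)
state=p3 head=-3 tape=[_]Y__YYYYXX   (p3,_)→(p0,Y,+1)
state=p0 head=-2 tape=Y[Y]__YYYYXX   (p0,Y)→(p4,Y,+1)
state=p4 head=-1 tape=YY[_]_YYYYXX
Cell -2 holds Y when M halts.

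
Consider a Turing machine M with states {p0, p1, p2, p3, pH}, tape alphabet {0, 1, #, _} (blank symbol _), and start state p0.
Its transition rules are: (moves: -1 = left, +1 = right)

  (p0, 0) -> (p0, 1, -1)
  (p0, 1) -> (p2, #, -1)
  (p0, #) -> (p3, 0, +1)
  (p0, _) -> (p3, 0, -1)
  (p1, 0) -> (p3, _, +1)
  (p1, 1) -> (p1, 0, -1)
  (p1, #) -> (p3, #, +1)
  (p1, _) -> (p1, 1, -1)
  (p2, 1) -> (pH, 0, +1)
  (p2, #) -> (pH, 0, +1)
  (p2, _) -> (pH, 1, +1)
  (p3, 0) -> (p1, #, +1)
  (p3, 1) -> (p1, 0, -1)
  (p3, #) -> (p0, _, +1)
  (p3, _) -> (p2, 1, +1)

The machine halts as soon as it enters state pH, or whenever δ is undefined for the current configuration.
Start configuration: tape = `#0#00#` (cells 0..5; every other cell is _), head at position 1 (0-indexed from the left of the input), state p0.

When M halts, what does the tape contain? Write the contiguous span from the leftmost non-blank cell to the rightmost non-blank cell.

state=p0 head=1 tape=#[0]#00#_   (p0,0)→(p0,1,-1)
state=p0 head=0 tape=[#]1#00#_   (p0,#)→(p3,0,+1)
state=p3 head=1 tape=0[1]#00#_   (p3,1)→(p1,0,-1)
state=p1 head=0 tape=[0]0#00#_   (p1,0)→(p3,_,+1)
state=p3 head=1 tape=_[0]#00#_   (p3,0)→(p1,#,+1)
state=p1 head=2 tape=_#[#]00#_   (p1,#)→(p3,#,+1)
state=p3 head=3 tape=_##[0]0#_   (p3,0)→(p1,#,+1)
state=p1 head=4 tape=_###[0]#_   (p1,0)→(p3,_,+1)
state=p3 head=5 tape=_###_[#]_   (p3,#)→(p0,_,+1)
state=p0 head=6 tape=_###__[_]   (p0,_)→(p3,0,-1)
state=p3 head=5 tape=_###_[_]0   (p3,_)→(p2,1,+1)
state=p2 head=6 tape=_###_1[0]
The non-blank tape span at halt is ###_10.

###_10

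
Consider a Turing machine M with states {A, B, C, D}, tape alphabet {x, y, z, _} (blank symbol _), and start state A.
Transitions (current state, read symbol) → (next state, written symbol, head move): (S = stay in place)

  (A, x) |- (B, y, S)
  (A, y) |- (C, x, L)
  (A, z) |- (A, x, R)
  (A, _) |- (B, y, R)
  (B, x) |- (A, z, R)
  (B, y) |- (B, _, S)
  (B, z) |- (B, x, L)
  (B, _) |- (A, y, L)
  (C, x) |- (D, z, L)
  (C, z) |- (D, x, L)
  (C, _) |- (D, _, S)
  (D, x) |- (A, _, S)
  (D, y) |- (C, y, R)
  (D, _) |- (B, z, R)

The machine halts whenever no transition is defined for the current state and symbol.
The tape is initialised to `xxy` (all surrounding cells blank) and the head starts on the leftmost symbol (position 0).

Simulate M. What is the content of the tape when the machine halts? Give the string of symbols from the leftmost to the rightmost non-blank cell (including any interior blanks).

zxxxy

state=A head=0 tape=__[x]xy   (A,x)→(B,y,S)
state=B head=0 tape=__[y]xy   (B,y)→(B,_,S)
state=B head=0 tape=__[_]xy   (B,_)→(A,y,L)
state=A head=-1 tape=_[_]yxy   (A,_)→(B,y,R)
state=B head=0 tape=_y[y]xy   (B,y)→(B,_,S)
state=B head=0 tape=_y[_]xy   (B,_)→(A,y,L)
state=A head=-1 tape=_[y]yxy   (A,y)→(C,x,L)
state=C head=-2 tape=[_]xyxy   (C,_)→(D,_,S)
state=D head=-2 tape=[_]xyxy   (D,_)→(B,z,R)
state=B head=-1 tape=z[x]yxy   (B,x)→(A,z,R)
state=A head=0 tape=zz[y]xy   (A,y)→(C,x,L)
state=C head=-1 tape=z[z]xxy   (C,z)→(D,x,L)
state=D head=-2 tape=[z]xxxy
The non-blank tape span at halt is zxxxy.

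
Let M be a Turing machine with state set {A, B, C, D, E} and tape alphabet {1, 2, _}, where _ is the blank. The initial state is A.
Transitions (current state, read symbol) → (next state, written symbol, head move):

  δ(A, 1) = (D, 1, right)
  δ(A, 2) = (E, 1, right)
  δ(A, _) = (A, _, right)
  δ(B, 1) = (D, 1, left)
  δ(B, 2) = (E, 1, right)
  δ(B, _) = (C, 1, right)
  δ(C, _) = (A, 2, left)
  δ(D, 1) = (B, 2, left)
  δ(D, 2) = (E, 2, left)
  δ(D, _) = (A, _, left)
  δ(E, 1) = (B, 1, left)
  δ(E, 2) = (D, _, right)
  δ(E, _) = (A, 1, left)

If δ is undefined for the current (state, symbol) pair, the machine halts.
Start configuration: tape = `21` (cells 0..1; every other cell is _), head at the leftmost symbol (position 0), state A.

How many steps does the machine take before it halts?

A | __[2]1   read 2 → write 1, move right, go to E
E | __1[1]   read 1 → write 1, move left, go to B
B | __[1]1   read 1 → write 1, move left, go to D
D | _[_]11   read _ → write _, move left, go to A
A | [_]_11   read _ → write _, move right, go to A
A | _[_]11   read _ → write _, move right, go to A
A | __[1]1   read 1 → write 1, move right, go to D
D | __1[1]   read 1 → write 2, move left, go to B
B | __[1]2   read 1 → write 1, move left, go to D
D | _[_]12   read _ → write _, move left, go to A
A | [_]_12   read _ → write _, move right, go to A
A | _[_]12   read _ → write _, move right, go to A
A | __[1]2   read 1 → write 1, move right, go to D
D | __1[2]   read 2 → write 2, move left, go to E
E | __[1]2   read 1 → write 1, move left, go to B
B | _[_]12   read _ → write 1, move right, go to C
C | _1[1]2
M halts after 16 transitions.

16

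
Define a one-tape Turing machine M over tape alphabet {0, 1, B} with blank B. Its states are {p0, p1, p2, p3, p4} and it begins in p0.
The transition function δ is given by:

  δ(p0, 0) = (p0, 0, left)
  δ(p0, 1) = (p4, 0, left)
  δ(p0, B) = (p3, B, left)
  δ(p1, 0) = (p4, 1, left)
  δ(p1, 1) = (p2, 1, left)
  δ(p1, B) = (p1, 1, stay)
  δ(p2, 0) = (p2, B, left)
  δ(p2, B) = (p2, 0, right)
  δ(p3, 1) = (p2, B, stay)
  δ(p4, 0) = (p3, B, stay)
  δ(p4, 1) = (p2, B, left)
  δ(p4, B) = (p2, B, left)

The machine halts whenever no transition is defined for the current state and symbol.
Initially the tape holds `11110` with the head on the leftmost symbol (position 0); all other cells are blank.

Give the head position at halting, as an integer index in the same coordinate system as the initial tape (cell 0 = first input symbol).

1

p0 | BBB[1]1110   read 1 → write 0, move left, go to p4
p4 | BB[B]01110   read B → write B, move left, go to p2
p2 | B[B]B01110   read B → write 0, move right, go to p2
p2 | B0[B]01110   read B → write 0, move right, go to p2
p2 | B00[0]1110   read 0 → write B, move left, go to p2
p2 | B0[0]B1110   read 0 → write B, move left, go to p2
p2 | B[0]BB1110   read 0 → write B, move left, go to p2
p2 | [B]BBB1110   read B → write 0, move right, go to p2
p2 | 0[B]BB1110   read B → write 0, move right, go to p2
p2 | 00[B]B1110   read B → write 0, move right, go to p2
p2 | 000[B]1110   read B → write 0, move right, go to p2
p2 | 0000[1]110
At halt the head is at cell 1.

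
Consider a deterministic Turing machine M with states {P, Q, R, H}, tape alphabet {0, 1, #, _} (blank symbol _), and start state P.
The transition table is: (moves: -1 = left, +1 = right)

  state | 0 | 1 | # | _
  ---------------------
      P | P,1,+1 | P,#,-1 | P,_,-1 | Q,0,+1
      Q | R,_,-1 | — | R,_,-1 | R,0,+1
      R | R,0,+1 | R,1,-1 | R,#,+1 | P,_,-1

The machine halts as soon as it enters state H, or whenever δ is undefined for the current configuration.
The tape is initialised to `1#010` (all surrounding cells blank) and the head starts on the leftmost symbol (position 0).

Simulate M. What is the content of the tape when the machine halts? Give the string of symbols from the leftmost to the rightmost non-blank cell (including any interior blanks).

P | _[1]#010   read 1 → write #, move -1, go to P
P | [_]##010   read _ → write 0, move +1, go to Q
Q | 0[#]#010   read # → write _, move -1, go to R
R | [0]_#010   read 0 → write 0, move +1, go to R
R | 0[_]#010   read _ → write _, move -1, go to P
P | [0]_#010   read 0 → write 1, move +1, go to P
P | 1[_]#010   read _ → write 0, move +1, go to Q
Q | 10[#]010   read # → write _, move -1, go to R
R | 1[0]_010   read 0 → write 0, move +1, go to R
R | 10[_]010   read _ → write _, move -1, go to P
P | 1[0]_010   read 0 → write 1, move +1, go to P
P | 11[_]010   read _ → write 0, move +1, go to Q
Q | 110[0]10   read 0 → write _, move -1, go to R
R | 11[0]_10   read 0 → write 0, move +1, go to R
R | 110[_]10   read _ → write _, move -1, go to P
P | 11[0]_10   read 0 → write 1, move +1, go to P
P | 111[_]10   read _ → write 0, move +1, go to Q
Q | 1110[1]0
The non-blank tape span at halt is 111010.

111010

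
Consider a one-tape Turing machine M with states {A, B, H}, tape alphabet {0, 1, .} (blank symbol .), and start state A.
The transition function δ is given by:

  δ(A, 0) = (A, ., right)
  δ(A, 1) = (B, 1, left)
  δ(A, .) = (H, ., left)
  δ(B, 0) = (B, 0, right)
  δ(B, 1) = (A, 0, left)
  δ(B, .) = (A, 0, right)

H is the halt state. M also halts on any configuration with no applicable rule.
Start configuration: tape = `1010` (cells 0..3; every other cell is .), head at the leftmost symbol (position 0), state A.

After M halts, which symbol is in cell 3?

.

A | .[1]010.   read 1 → write 1, move left, go to B
B | [.]1010.   read . → write 0, move right, go to A
A | 0[1]010.   read 1 → write 1, move left, go to B
B | [0]1010.   read 0 → write 0, move right, go to B
B | 0[1]010.   read 1 → write 0, move left, go to A
A | [0]0010.   read 0 → write ., move right, go to A
A | .[0]010.   read 0 → write ., move right, go to A
A | ..[0]10.   read 0 → write ., move right, go to A
A | ...[1]0.   read 1 → write 1, move left, go to B
B | ..[.]10.   read . → write 0, move right, go to A
A | ..0[1]0.   read 1 → write 1, move left, go to B
B | ..[0]10.   read 0 → write 0, move right, go to B
B | ..0[1]0.   read 1 → write 0, move left, go to A
A | ..[0]00.   read 0 → write ., move right, go to A
A | ...[0]0.   read 0 → write ., move right, go to A
A | ....[0].   read 0 → write ., move right, go to A
A | .....[.]   read . → write ., move left, go to H
H | ....[.].
Cell 3 holds . when M halts.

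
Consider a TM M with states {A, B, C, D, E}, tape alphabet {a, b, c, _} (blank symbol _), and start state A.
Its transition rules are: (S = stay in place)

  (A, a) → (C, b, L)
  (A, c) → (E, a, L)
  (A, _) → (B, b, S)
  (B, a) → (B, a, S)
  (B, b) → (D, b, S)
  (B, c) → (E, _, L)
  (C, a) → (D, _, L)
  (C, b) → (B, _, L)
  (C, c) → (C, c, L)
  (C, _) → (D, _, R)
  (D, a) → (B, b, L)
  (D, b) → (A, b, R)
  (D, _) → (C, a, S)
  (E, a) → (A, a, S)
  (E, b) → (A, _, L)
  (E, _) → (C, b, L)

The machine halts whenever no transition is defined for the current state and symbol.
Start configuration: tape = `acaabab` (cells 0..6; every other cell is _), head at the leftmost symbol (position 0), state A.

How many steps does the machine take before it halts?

18

state=A head=0 tape=_[a]caabab   (A,a)→(C,b,L)
state=C head=-1 tape=[_]bcaabab   (C,_)→(D,_,R)
state=D head=0 tape=_[b]caabab   (D,b)→(A,b,R)
state=A head=1 tape=_b[c]aabab   (A,c)→(E,a,L)
state=E head=0 tape=_[b]aaabab   (E,b)→(A,_,L)
state=A head=-1 tape=[_]_aaabab   (A,_)→(B,b,S)
state=B head=-1 tape=[b]_aaabab   (B,b)→(D,b,S)
state=D head=-1 tape=[b]_aaabab   (D,b)→(A,b,R)
state=A head=0 tape=b[_]aaabab   (A,_)→(B,b,S)
state=B head=0 tape=b[b]aaabab   (B,b)→(D,b,S)
state=D head=0 tape=b[b]aaabab   (D,b)→(A,b,R)
state=A head=1 tape=bb[a]aabab   (A,a)→(C,b,L)
state=C head=0 tape=b[b]baabab   (C,b)→(B,_,L)
state=B head=-1 tape=[b]_baabab   (B,b)→(D,b,S)
state=D head=-1 tape=[b]_baabab   (D,b)→(A,b,R)
state=A head=0 tape=b[_]baabab   (A,_)→(B,b,S)
state=B head=0 tape=b[b]baabab   (B,b)→(D,b,S)
state=D head=0 tape=b[b]baabab   (D,b)→(A,b,R)
state=A head=1 tape=bb[b]aabab
M halts after 18 transitions.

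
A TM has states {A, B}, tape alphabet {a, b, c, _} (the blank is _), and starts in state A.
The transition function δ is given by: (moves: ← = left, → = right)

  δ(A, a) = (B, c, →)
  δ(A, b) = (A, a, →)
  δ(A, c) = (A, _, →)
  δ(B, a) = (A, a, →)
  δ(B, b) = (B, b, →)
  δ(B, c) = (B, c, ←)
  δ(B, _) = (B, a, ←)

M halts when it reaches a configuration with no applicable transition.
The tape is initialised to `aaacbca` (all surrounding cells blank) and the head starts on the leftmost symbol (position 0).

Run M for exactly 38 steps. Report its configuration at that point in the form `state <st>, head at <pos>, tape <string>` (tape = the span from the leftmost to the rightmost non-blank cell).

state B, head at 6, tape ca__acacca

state=A head=0 tape=[a]aacbca___   (A,a)→(B,c,→)
state=B head=1 tape=c[a]acbca___   (B,a)→(A,a,→)
state=A head=2 tape=ca[a]cbca___   (A,a)→(B,c,→)
state=B head=3 tape=cac[c]bca___   (B,c)→(B,c,←)
state=B head=2 tape=ca[c]cbca___   (B,c)→(B,c,←)
state=B head=1 tape=c[a]ccbca___   (B,a)→(A,a,→)
state=A head=2 tape=ca[c]cbca___   (A,c)→(A,_,→)
state=A head=3 tape=ca_[c]bca___   (A,c)→(A,_,→)
state=A head=4 tape=ca__[b]ca___   (A,b)→(A,a,→)
state=A head=5 tape=ca__a[c]a___   (A,c)→(A,_,→)
state=A head=6 tape=ca__a_[a]___   (A,a)→(B,c,→)
state=B head=7 tape=ca__a_c[_]__   (B,_)→(B,a,←)
state=B head=6 tape=ca__a_[c]a__   (B,c)→(B,c,←)
state=B head=5 tape=ca__a[_]ca__   (B,_)→(B,a,←)
state=B head=4 tape=ca__[a]aca__   (B,a)→(A,a,→)
state=A head=5 tape=ca__a[a]ca__   (A,a)→(B,c,→)
state=B head=6 tape=ca__ac[c]a__   (B,c)→(B,c,←)
state=B head=5 tape=ca__a[c]ca__   (B,c)→(B,c,←)
state=B head=4 tape=ca__[a]cca__   (B,a)→(A,a,→)
state=A head=5 tape=ca__a[c]ca__   (A,c)→(A,_,→)
state=A head=6 tape=ca__a_[c]a__   (A,c)→(A,_,→)
state=A head=7 tape=ca__a__[a]__   (A,a)→(B,c,→)
state=B head=8 tape=ca__a__c[_]_   (B,_)→(B,a,←)
state=B head=7 tape=ca__a__[c]a_   (B,c)→(B,c,←)
state=B head=6 tape=ca__a_[_]ca_   (B,_)→(B,a,←)
state=B head=5 tape=ca__a[_]aca_   (B,_)→(B,a,←)
state=B head=4 tape=ca__[a]aaca_   (B,a)→(A,a,→)
state=A head=5 tape=ca__a[a]aca_   (A,a)→(B,c,→)
state=B head=6 tape=ca__ac[a]ca_   (B,a)→(A,a,→)
state=A head=7 tape=ca__aca[c]a_   (A,c)→(A,_,→)
state=A head=8 tape=ca__aca_[a]_   (A,a)→(B,c,→)
state=B head=9 tape=ca__aca_c[_]   (B,_)→(B,a,←)
state=B head=8 tape=ca__aca_[c]a   (B,c)→(B,c,←)
state=B head=7 tape=ca__aca[_]ca   (B,_)→(B,a,←)
state=B head=6 tape=ca__ac[a]aca   (B,a)→(A,a,→)
state=A head=7 tape=ca__aca[a]ca   (A,a)→(B,c,→)
state=B head=8 tape=ca__acac[c]a   (B,c)→(B,c,←)
state=B head=7 tape=ca__aca[c]ca   (B,c)→(B,c,←)
state=B head=6 tape=ca__ac[a]cca
After 38 steps: state B, head at 6, tape ca__acacca.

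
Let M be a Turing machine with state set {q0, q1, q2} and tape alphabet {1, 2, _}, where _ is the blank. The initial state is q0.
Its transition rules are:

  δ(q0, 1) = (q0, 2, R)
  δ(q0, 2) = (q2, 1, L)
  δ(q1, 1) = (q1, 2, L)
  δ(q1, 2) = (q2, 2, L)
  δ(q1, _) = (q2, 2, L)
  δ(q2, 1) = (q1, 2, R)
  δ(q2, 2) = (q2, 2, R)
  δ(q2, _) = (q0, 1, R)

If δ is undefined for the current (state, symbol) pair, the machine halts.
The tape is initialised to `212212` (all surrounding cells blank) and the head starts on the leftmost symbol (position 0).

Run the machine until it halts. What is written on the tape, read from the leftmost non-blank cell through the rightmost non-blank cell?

q0 | _[2]12212__   read 2 → write 1, move L, go to q2
q2 | [_]112212__   read _ → write 1, move R, go to q0
q0 | 1[1]12212__   read 1 → write 2, move R, go to q0
q0 | 12[1]2212__   read 1 → write 2, move R, go to q0
q0 | 122[2]212__   read 2 → write 1, move L, go to q2
q2 | 12[2]1212__   read 2 → write 2, move R, go to q2
q2 | 122[1]212__   read 1 → write 2, move R, go to q1
q1 | 1222[2]12__   read 2 → write 2, move L, go to q2
q2 | 122[2]212__   read 2 → write 2, move R, go to q2
q2 | 1222[2]12__   read 2 → write 2, move R, go to q2
q2 | 12222[1]2__   read 1 → write 2, move R, go to q1
q1 | 122222[2]__   read 2 → write 2, move L, go to q2
q2 | 12222[2]2__   read 2 → write 2, move R, go to q2
q2 | 122222[2]__   read 2 → write 2, move R, go to q2
q2 | 1222222[_]_   read _ → write 1, move R, go to q0
q0 | 12222221[_]
The non-blank tape span at halt is 12222221.

12222221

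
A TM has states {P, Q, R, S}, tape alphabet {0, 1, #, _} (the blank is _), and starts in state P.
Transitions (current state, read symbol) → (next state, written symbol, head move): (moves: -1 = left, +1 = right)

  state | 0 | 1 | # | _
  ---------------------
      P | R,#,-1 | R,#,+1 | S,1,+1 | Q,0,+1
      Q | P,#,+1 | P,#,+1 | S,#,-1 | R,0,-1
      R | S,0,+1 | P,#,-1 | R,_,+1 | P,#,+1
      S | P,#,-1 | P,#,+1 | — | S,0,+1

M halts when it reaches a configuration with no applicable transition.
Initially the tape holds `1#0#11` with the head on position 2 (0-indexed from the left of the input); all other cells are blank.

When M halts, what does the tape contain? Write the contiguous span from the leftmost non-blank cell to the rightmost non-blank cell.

1#####

state=P head=2 tape=1#[0]#11   (P,0)→(R,#,-1)
state=R head=1 tape=1[#]##11   (R,#)→(R,_,+1)
state=R head=2 tape=1_[#]#11   (R,#)→(R,_,+1)
state=R head=3 tape=1__[#]11   (R,#)→(R,_,+1)
state=R head=4 tape=1___[1]1   (R,1)→(P,#,-1)
state=P head=3 tape=1__[_]#1   (P,_)→(Q,0,+1)
state=Q head=4 tape=1__0[#]1   (Q,#)→(S,#,-1)
state=S head=3 tape=1__[0]#1   (S,0)→(P,#,-1)
state=P head=2 tape=1_[_]##1   (P,_)→(Q,0,+1)
state=Q head=3 tape=1_0[#]#1   (Q,#)→(S,#,-1)
state=S head=2 tape=1_[0]##1   (S,0)→(P,#,-1)
state=P head=1 tape=1[_]###1   (P,_)→(Q,0,+1)
state=Q head=2 tape=10[#]##1   (Q,#)→(S,#,-1)
state=S head=1 tape=1[0]###1   (S,0)→(P,#,-1)
state=P head=0 tape=[1]####1   (P,1)→(R,#,+1)
state=R head=1 tape=#[#]###1   (R,#)→(R,_,+1)
state=R head=2 tape=#_[#]##1   (R,#)→(R,_,+1)
state=R head=3 tape=#__[#]#1   (R,#)→(R,_,+1)
state=R head=4 tape=#___[#]1   (R,#)→(R,_,+1)
state=R head=5 tape=#____[1]   (R,1)→(P,#,-1)
state=P head=4 tape=#___[_]#   (P,_)→(Q,0,+1)
state=Q head=5 tape=#___0[#]   (Q,#)→(S,#,-1)
state=S head=4 tape=#___[0]#   (S,0)→(P,#,-1)
state=P head=3 tape=#__[_]##   (P,_)→(Q,0,+1)
state=Q head=4 tape=#__0[#]#   (Q,#)→(S,#,-1)
state=S head=3 tape=#__[0]##   (S,0)→(P,#,-1)
state=P head=2 tape=#_[_]###   (P,_)→(Q,0,+1)
state=Q head=3 tape=#_0[#]##   (Q,#)→(S,#,-1)
state=S head=2 tape=#_[0]###   (S,0)→(P,#,-1)
state=P head=1 tape=#[_]####   (P,_)→(Q,0,+1)
state=Q head=2 tape=#0[#]###   (Q,#)→(S,#,-1)
state=S head=1 tape=#[0]####   (S,0)→(P,#,-1)
state=P head=0 tape=[#]#####   (P,#)→(S,1,+1)
state=S head=1 tape=1[#]####
The non-blank tape span at halt is 1#####.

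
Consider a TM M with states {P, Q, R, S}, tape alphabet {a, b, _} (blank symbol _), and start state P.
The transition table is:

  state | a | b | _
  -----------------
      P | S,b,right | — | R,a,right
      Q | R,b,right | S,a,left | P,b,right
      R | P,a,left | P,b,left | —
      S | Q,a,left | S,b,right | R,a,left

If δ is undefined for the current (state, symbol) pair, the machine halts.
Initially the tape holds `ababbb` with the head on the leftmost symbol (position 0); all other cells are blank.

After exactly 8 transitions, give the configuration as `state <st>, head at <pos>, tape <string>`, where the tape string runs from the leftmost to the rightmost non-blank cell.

state R, head at -2, tape aaaabbb

state=P head=0 tape=__[a]babbb   (P,a)→(S,b,right)
state=S head=1 tape=__b[b]abbb   (S,b)→(S,b,right)
state=S head=2 tape=__bb[a]bbb   (S,a)→(Q,a,left)
state=Q head=1 tape=__b[b]abbb   (Q,b)→(S,a,left)
state=S head=0 tape=__[b]aabbb   (S,b)→(S,b,right)
state=S head=1 tape=__b[a]abbb   (S,a)→(Q,a,left)
state=Q head=0 tape=__[b]aabbb   (Q,b)→(S,a,left)
state=S head=-1 tape=_[_]aaabbb   (S,_)→(R,a,left)
state=R head=-2 tape=[_]aaaabbb
After 8 steps: state R, head at -2, tape aaaabbb.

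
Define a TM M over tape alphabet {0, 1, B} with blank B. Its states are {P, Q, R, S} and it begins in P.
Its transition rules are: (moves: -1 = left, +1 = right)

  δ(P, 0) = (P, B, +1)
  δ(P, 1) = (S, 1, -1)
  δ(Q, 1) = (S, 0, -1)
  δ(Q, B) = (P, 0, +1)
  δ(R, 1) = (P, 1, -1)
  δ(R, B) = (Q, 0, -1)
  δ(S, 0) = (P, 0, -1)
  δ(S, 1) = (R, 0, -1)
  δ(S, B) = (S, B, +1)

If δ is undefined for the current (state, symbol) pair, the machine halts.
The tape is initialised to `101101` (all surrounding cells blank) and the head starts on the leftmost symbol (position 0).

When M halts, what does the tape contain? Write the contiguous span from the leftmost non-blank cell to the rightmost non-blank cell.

state=P head=0 tape=BB[1]01101B   (P,1)→(S,1,-1)
state=S head=-1 tape=B[B]101101B   (S,B)→(S,B,+1)
state=S head=0 tape=BB[1]01101B   (S,1)→(R,0,-1)
state=R head=-1 tape=B[B]001101B   (R,B)→(Q,0,-1)
state=Q head=-2 tape=[B]0001101B   (Q,B)→(P,0,+1)
state=P head=-1 tape=0[0]001101B   (P,0)→(P,B,+1)
state=P head=0 tape=0B[0]01101B   (P,0)→(P,B,+1)
state=P head=1 tape=0BB[0]1101B   (P,0)→(P,B,+1)
state=P head=2 tape=0BBB[1]101B   (P,1)→(S,1,-1)
state=S head=1 tape=0BB[B]1101B   (S,B)→(S,B,+1)
state=S head=2 tape=0BBB[1]101B   (S,1)→(R,0,-1)
state=R head=1 tape=0BB[B]0101B   (R,B)→(Q,0,-1)
state=Q head=0 tape=0B[B]00101B   (Q,B)→(P,0,+1)
state=P head=1 tape=0B0[0]0101B   (P,0)→(P,B,+1)
state=P head=2 tape=0B0B[0]101B   (P,0)→(P,B,+1)
state=P head=3 tape=0B0BB[1]01B   (P,1)→(S,1,-1)
state=S head=2 tape=0B0B[B]101B   (S,B)→(S,B,+1)
state=S head=3 tape=0B0BB[1]01B   (S,1)→(R,0,-1)
state=R head=2 tape=0B0B[B]001B   (R,B)→(Q,0,-1)
state=Q head=1 tape=0B0[B]0001B   (Q,B)→(P,0,+1)
state=P head=2 tape=0B00[0]001B   (P,0)→(P,B,+1)
state=P head=3 tape=0B00B[0]01B   (P,0)→(P,B,+1)
state=P head=4 tape=0B00BB[0]1B   (P,0)→(P,B,+1)
state=P head=5 tape=0B00BBB[1]B   (P,1)→(S,1,-1)
state=S head=4 tape=0B00BB[B]1B   (S,B)→(S,B,+1)
state=S head=5 tape=0B00BBB[1]B   (S,1)→(R,0,-1)
state=R head=4 tape=0B00BB[B]0B   (R,B)→(Q,0,-1)
state=Q head=3 tape=0B00B[B]00B   (Q,B)→(P,0,+1)
state=P head=4 tape=0B00B0[0]0B   (P,0)→(P,B,+1)
state=P head=5 tape=0B00B0B[0]B   (P,0)→(P,B,+1)
state=P head=6 tape=0B00B0BB[B]
The non-blank tape span at halt is 0B00B0.

0B00B0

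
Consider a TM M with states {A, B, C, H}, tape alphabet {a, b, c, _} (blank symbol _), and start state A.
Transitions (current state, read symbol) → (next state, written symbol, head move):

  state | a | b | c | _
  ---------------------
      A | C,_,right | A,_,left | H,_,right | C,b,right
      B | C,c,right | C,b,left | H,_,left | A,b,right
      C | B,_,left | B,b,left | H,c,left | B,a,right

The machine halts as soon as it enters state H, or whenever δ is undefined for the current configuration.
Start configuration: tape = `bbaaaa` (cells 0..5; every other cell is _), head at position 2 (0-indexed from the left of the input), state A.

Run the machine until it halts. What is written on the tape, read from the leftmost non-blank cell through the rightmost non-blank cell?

b____bb

A | __bb[a]aaa   read a → write _, move right, go to C
C | __bb_[a]aa   read a → write _, move left, go to B
B | __bb[_]_aa   read _ → write b, move right, go to A
A | __bbb[_]aa   read _ → write b, move right, go to C
C | __bbbb[a]a   read a → write _, move left, go to B
B | __bbb[b]_a   read b → write b, move left, go to C
C | __bb[b]b_a   read b → write b, move left, go to B
B | __b[b]bb_a   read b → write b, move left, go to C
C | __[b]bbb_a   read b → write b, move left, go to B
B | _[_]bbbb_a   read _ → write b, move right, go to A
A | _b[b]bbb_a   read b → write _, move left, go to A
A | _[b]_bbb_a   read b → write _, move left, go to A
A | [_]__bbb_a   read _ → write b, move right, go to C
C | b[_]_bbb_a   read _ → write a, move right, go to B
B | ba[_]bbb_a   read _ → write b, move right, go to A
A | bab[b]bb_a   read b → write _, move left, go to A
A | ba[b]_bb_a   read b → write _, move left, go to A
A | b[a]__bb_a   read a → write _, move right, go to C
C | b_[_]_bb_a   read _ → write a, move right, go to B
B | b_a[_]bb_a   read _ → write b, move right, go to A
A | b_ab[b]b_a   read b → write _, move left, go to A
A | b_a[b]_b_a   read b → write _, move left, go to A
A | b_[a]__b_a   read a → write _, move right, go to C
C | b__[_]_b_a   read _ → write a, move right, go to B
B | b__a[_]b_a   read _ → write b, move right, go to A
A | b__ab[b]_a   read b → write _, move left, go to A
A | b__a[b]__a   read b → write _, move left, go to A
A | b__[a]___a   read a → write _, move right, go to C
C | b___[_]__a   read _ → write a, move right, go to B
B | b___a[_]_a   read _ → write b, move right, go to A
A | b___ab[_]a   read _ → write b, move right, go to C
C | b___abb[a]   read a → write _, move left, go to B
B | b___ab[b]_   read b → write b, move left, go to C
C | b___a[b]b_   read b → write b, move left, go to B
B | b___[a]bb_   read a → write c, move right, go to C
C | b___c[b]b_   read b → write b, move left, go to B
B | b___[c]bb_   read c → write _, move left, go to H
H | b__[_]_bb_
The non-blank tape span at halt is b____bb.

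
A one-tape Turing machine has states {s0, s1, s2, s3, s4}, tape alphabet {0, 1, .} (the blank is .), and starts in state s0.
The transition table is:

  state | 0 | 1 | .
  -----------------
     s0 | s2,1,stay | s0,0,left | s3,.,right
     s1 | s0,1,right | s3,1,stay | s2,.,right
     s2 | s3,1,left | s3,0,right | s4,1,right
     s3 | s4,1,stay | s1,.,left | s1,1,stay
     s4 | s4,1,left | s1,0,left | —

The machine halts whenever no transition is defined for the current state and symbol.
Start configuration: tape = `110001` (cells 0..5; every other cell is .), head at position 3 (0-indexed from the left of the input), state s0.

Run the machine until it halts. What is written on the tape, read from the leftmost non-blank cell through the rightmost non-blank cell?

s0 | 110[0]01..   read 0 → write 1, move stay, go to s2
s2 | 110[1]01..   read 1 → write 0, move right, go to s3
s3 | 1100[0]1..   read 0 → write 1, move stay, go to s4
s4 | 1100[1]1..   read 1 → write 0, move left, go to s1
s1 | 110[0]01..   read 0 → write 1, move right, go to s0
s0 | 1101[0]1..   read 0 → write 1, move stay, go to s2
s2 | 1101[1]1..   read 1 → write 0, move right, go to s3
s3 | 11010[1]..   read 1 → write ., move left, go to s1
s1 | 1101[0]...   read 0 → write 1, move right, go to s0
s0 | 11011[.]..   read . → write ., move right, go to s3
s3 | 11011.[.].   read . → write 1, move stay, go to s1
s1 | 11011.[1].   read 1 → write 1, move stay, go to s3
s3 | 11011.[1].   read 1 → write ., move left, go to s1
s1 | 11011[.]..   read . → write ., move right, go to s2
s2 | 11011.[.].   read . → write 1, move right, go to s4
s4 | 11011.1[.]
The non-blank tape span at halt is 11011.1.

11011.1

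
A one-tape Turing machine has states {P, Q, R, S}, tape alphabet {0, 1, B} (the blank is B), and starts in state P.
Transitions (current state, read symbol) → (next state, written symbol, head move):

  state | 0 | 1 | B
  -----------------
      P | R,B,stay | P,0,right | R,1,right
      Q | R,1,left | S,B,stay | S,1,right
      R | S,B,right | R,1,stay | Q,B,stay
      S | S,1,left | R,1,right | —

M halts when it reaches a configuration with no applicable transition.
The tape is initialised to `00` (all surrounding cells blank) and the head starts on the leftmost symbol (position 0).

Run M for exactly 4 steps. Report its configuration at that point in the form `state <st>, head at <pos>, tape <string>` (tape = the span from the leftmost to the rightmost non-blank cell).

P | [0]0   read 0 → write B, move stay, go to R
R | [B]0   read B → write B, move stay, go to Q
Q | [B]0   read B → write 1, move right, go to S
S | 1[0]   read 0 → write 1, move left, go to S
S | [1]1
After 4 steps: state S, head at 0, tape 11.

state S, head at 0, tape 11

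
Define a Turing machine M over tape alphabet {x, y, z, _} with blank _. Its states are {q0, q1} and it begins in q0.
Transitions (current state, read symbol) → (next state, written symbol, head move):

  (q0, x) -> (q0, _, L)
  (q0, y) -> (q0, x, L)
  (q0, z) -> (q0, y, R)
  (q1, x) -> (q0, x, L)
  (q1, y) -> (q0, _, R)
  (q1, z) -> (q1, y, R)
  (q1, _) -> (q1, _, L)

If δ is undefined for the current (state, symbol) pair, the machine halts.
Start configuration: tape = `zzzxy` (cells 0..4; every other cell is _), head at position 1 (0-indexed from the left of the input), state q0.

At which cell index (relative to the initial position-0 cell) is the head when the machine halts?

q0 | _z[z]zxy   read z → write y, move R, go to q0
q0 | _zy[z]xy   read z → write y, move R, go to q0
q0 | _zyy[x]y   read x → write _, move L, go to q0
q0 | _zy[y]_y   read y → write x, move L, go to q0
q0 | _z[y]x_y   read y → write x, move L, go to q0
q0 | _[z]xx_y   read z → write y, move R, go to q0
q0 | _y[x]x_y   read x → write _, move L, go to q0
q0 | _[y]_x_y   read y → write x, move L, go to q0
q0 | [_]x_x_y
At halt the head is at cell -1.

-1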